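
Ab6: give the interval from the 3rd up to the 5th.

minor third

Ab major sixth: Ab C Eb F.
3rd = C; 5th = Eb.
From C to Eb: 3 semitones over a third = minor.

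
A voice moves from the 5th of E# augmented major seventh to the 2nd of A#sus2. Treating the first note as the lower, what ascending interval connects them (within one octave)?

diminished octave

The 5th of E# augmented major seventh is B##; the 2nd of A#sus2 is B#.
8 letter names make it an octave; at 11 semitones (a half step narrower than perfect) the quality is diminished.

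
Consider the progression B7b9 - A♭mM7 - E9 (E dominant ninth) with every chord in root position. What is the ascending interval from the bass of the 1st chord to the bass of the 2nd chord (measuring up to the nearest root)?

The roots are B and A♭.
From B to A♭: 9 semitones over a seventh = diminished.

diminished seventh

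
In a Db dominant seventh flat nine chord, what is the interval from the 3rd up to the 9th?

d7

Db7b9: Db–F–Ab–Cb–Ebb.
3rd = F; 9th = Ebb.
F up to Ebb is 9 semitones, a whole step narrower than a major seventh, so the interval is diminished.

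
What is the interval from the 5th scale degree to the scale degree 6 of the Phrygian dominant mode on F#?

minor second

The scale runs F# G A# B C# D E.
That puts C# below D.
2 letter names make it a second; at 1 semitone (a half step narrower than major) the quality is minor.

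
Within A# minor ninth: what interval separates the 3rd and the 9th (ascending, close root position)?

The chord tones of A#min9 are A#–C#–E#–G#–B#.
3rd = C#; 9th = B#.
From C# to B# is 11 semitones, exactly the major seventh.

major seventh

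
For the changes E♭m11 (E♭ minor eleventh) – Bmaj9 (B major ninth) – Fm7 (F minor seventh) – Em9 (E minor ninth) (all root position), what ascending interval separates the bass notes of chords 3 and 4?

The roots are F and E.
From F to E is 11 semitones, exactly the major seventh.

major 7th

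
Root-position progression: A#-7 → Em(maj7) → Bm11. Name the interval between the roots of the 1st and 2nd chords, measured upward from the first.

The roots are A# and E.
From A# to E: 6 semitones over a fifth = diminished.

diminished fifth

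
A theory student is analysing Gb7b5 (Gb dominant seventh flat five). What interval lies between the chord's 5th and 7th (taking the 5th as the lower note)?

Spelling the chord: Gb–Bb–Dbb–Fb.
The 5th is Dbb and the 7th is Fb.
From Dbb to Fb is 4 semitones, exactly the major third.

major 3rd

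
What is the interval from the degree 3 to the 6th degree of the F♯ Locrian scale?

F♯ locrian: F♯ G A B C D E.
That puts A below D.
Counting 4 letters and 5 half steps from A gives a perfect fourth.

perfect 4th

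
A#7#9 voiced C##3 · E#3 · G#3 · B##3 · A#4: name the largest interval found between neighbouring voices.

diminished seventh

Adjacent intervals: C##3→E#3 = minor third; E#3→G#3 = minor third; G#3→B##3 = augmented third; B##3→A#4 = diminished seventh.
The largest is B##3 to A#4, a diminished seventh (9 semitones).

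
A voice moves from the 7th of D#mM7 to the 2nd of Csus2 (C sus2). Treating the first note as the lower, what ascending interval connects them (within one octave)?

D#mM7 has C## as its 7th, and Csus2 (C sus2) has D as its 2nd.
C## up to D is 0 semitones, a whole step narrower than a major second, so the interval is diminished.

diminished 2nd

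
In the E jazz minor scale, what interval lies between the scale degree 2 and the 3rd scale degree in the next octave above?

m9

Spelling the E jazz minor scale: E F# G A B C# D#.
So we need the interval from F# up to G.
9 letter names make it a ninth; at 13 semitones (a half step narrower than major) the quality is minor.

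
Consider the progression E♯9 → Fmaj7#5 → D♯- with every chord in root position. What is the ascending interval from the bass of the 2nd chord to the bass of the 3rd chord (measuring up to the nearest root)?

The roots are F and D♯.
F up to D♯ is 10 semitones, a half step wider than a major sixth, so the interval is augmented.

augmented sixth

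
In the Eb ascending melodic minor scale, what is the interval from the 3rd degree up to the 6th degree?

augmented fourth

Eb melodic minor: Eb F Gb Ab Bb C D.
The 3rd degree is Gb and the scale degree 6 is C.
Gb up to C is 6 semitones, a half step wider than a perfect fourth, so the interval is augmented.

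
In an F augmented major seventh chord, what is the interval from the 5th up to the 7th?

Spelling the chord: F A C♯ E.
5th = C♯; 7th = E.
C♯ up to E is 3 semitones, a half step narrower than a major third, so the interval is minor.

minor 3rd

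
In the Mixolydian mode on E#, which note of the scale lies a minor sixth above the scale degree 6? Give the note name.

The scale is E# F## G## A# B# C## D#.
The scale degree 6 is C##; a minor sixth above that is A# — scale degree 4.

A#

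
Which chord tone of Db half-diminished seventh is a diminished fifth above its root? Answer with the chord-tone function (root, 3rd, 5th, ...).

Dbø is spelled Db Fb Abb Cb.
The root is Db. A diminished fifth above Db is Abb.
Abb is the chord's 5th.

5th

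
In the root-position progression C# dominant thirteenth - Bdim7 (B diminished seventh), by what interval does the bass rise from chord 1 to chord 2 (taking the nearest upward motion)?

The roots are C# and B.
From C# to B: 10 semitones over a seventh = minor.

minor 7th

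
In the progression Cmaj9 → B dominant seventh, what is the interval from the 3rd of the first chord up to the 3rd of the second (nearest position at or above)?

The 3rd of Cmaj9 is E; the 3rd of B dominant seventh is D#.
Counting 7 letters and 11 half steps from E gives a major seventh.

major seventh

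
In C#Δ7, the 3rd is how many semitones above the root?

4

C# major seventh is spelled C#-E#-G#-B#.
C# to E# is a major third: 4 semitones.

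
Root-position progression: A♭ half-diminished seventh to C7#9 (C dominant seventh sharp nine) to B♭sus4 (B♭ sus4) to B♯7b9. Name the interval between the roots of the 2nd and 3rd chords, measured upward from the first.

minor seventh

The roots are C and B♭.
From C to B♭: 10 semitones over a seventh = minor.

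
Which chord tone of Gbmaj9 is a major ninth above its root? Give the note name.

Ab

The chord tones of Gbmaj9 are Gb–Bb–Db–F–Ab.
The root is Gb. A major ninth above Gb is Ab.
Ab is the chord's 9th.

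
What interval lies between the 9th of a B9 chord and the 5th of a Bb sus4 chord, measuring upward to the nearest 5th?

The 9th of B9 is C#; the 5th of Bb sus4 is F.
From C# to F: 4 semitones over a fourth = diminished.

d4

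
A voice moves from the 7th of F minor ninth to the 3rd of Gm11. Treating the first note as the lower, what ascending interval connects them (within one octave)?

perfect 5th

The 7th of F minor ninth is Eb; the 3rd of Gm11 is Bb.
Eb up to Bb spans 5 letter names and 7 semitones — a perfect fifth.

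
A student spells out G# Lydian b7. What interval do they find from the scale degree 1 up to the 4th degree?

G# lydian dominant: G# A# B# C## D# E# F#.
Scale degree 1 = G#; scale degree 4 = C##.
4 letter names make it a fourth; at 6 semitones (a half step wider than perfect) the quality is augmented.

A4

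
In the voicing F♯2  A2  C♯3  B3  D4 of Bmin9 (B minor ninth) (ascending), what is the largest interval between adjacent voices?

m7

Adjacent intervals: F♯2→A2 = minor third; A2→C♯3 = major third; C♯3→B3 = minor seventh; B3→D4 = minor third.
The largest is C♯3 to B3, a minor seventh (10 semitones).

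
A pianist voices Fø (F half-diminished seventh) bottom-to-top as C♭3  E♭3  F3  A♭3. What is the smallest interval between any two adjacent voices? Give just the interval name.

major second

Adjacent intervals: C♭3→E♭3 = major third; E♭3→F3 = major second; F3→A♭3 = minor third.
The smallest is E♭3 to F3, a major second (2 semitones).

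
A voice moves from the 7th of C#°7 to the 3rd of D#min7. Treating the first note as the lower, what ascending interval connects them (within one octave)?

augmented fifth

The 7th of C#°7 is Bb; the 3rd of D#min7 is F#.
From Bb to F#: 8 semitones over a fifth = augmented.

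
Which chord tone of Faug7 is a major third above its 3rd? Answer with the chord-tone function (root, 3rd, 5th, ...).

Faug7: F-A-C#-Eb.
The 3rd is A. A major third above A is C#.
C# is the chord's 5th.

5th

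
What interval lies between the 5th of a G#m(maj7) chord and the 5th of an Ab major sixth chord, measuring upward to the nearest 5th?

The 5th of G#m(maj7) is D#; the 5th of Ab major sixth is Eb.
From D# to Eb: 0 semitones over a second = diminished.

diminished 2nd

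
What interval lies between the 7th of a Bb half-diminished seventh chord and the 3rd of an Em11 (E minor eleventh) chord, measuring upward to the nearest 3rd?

M7

The 7th of Bb half-diminished seventh is Ab; the 3rd of Em11 (E minor eleventh) is G.
From Ab to G is 11 semitones, exactly the major seventh.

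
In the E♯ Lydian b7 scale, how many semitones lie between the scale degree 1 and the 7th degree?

The scale is E♯ F𝄪 G𝄪 A𝄪 B♯ C𝄪 D♯.
E♯ up to D♯ is a minor seventh — 10 semitones.

10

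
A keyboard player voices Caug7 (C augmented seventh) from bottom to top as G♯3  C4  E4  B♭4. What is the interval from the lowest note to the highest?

The outer voices are G♯3 and B♭4.
10 letter names make it a tenth; at 14 semitones (a whole step narrower than major) the quality is diminished.

d10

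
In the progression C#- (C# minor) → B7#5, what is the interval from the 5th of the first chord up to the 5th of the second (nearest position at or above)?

major seventh

The 5th of C#- (C# minor) is G#; the 5th of B7#5 is F##.
G# up to F## spans 7 letter names and 11 semitones — a major seventh.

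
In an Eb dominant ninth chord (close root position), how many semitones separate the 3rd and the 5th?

3

Eb9: Eb, G, Bb, Db, F.
G to Bb is a minor third: 3 semitones.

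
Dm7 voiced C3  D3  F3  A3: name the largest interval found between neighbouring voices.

Adjacent intervals: C3→D3 = major second; D3→F3 = minor third; F3→A3 = major third.
The largest is F3 to A3, a major third (4 semitones).

major third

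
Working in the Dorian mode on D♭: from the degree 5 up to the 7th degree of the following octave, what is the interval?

The scale runs D♭ E♭ F♭ G♭ A♭ B♭ C♭.
Degree 5 = A♭; 7th degree (up an octave) = C♭.
From A♭ to C♭: 15 semitones over a tenth = minor.

m10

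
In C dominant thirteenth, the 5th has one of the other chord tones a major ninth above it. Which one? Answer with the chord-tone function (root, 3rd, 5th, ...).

13th

C13 (C dominant thirteenth): C, E, G, Bb, D, A.
The 5th is G. A major ninth above G is A.
A is the chord's 13th.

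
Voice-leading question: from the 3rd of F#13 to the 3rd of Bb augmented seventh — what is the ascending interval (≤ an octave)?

F#13 has A# as its 3rd, and Bb augmented seventh has D as its 3rd.
A# up to D is 4 semitones, a half step narrower than a perfect fourth, so the interval is diminished.

diminished fourth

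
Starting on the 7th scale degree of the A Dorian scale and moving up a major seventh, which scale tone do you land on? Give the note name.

F#

The scale is A B C D E F♯ G.
The 7th scale degree is G; a major seventh above that is F♯ — scale degree 6.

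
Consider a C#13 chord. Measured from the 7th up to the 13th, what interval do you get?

major seventh

C# dominant thirteenth: C#-E#-G#-B-D#-A#.
So we need the interval from B up to A#.
B up to A# spans 7 letter names and 11 semitones — a major seventh.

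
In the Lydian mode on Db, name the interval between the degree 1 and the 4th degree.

A4

The scale runs Db Eb F G Ab Bb C.
Degree 1 = Db; scale degree 4 = G.
From Db to G: 6 semitones over a fourth = augmented.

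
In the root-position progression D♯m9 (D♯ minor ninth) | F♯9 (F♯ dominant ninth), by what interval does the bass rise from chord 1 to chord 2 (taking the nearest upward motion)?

The roots are D♯ and F♯.
From D♯ to F♯: 3 semitones over a third = minor.

m3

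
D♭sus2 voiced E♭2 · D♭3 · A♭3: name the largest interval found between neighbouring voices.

Adjacent intervals: E♭2→D♭3 = minor seventh; D♭3→A♭3 = perfect fifth.
The largest is E♭2 to D♭3, a minor seventh (10 semitones).

minor 7th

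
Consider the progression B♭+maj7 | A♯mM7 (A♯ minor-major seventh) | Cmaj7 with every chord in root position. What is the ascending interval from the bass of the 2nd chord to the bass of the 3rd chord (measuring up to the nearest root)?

diminished third

The roots are A♯ and C.
A♯ up to C is 2 semitones, a whole step narrower than a major third, so the interval is diminished.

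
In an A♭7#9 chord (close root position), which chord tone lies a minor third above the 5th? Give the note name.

Spelling the chord: A♭ C E♭ G♭ B.
The 5th is E♭. A minor third above E♭ is G♭.
G♭ is the chord's 7th.

Gb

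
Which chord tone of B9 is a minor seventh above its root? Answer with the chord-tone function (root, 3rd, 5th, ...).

7th

B9: B-D#-F#-A-C#.
The root is B. A minor seventh above B is A.
A is the chord's 7th.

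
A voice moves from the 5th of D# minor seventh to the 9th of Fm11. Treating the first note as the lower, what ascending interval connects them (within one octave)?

The 5th of D# minor seventh is A#; the 9th of Fm11 is G.
From A# to G: 9 semitones over a seventh = diminished.

diminished seventh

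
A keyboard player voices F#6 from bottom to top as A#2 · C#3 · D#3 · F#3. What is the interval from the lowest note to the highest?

The outer voices are A#2 and F#3.
A# up to F# is 8 semitones, a half step narrower than a major sixth, so the interval is minor.

minor sixth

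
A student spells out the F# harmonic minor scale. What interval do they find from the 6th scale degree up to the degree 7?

augmented 2nd

F# harmonic minor: F# G# A B C# D E#.
The 6th scale degree is D and the 7th scale degree is E#.
From D to E#: 3 semitones over a second = augmented.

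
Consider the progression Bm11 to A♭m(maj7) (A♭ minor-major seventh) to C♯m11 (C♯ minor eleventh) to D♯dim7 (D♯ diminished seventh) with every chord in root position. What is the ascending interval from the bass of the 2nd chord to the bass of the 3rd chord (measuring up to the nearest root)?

A3

The roots are A♭ and C♯.
From A♭ to C♯: 5 semitones over a third = augmented.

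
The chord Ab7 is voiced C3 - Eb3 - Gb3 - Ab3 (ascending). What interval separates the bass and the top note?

The outer voices are C3 and Ab3.
6 letter names make it a sixth; at 8 semitones (a half step narrower than major) the quality is minor.

minor 6th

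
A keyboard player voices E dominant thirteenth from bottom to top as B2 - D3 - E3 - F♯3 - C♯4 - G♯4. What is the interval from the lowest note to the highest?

major 13th

The outer voices are B2 and G♯4.
B up to G♯ spans 13 letter names and 21 semitones — a major thirteenth.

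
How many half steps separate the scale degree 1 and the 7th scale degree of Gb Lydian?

11

The scale is Gb Ab Bb C Db Eb F.
Gb up to F is a major seventh — 11 semitones.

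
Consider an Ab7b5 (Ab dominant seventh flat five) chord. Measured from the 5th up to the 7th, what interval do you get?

Ab7b5 (Ab dominant seventh flat five): Ab-C-Ebb-Gb.
5th = Ebb; 7th = Gb.
Ebb up to Gb spans 3 letter names and 4 semitones — a major third.

major third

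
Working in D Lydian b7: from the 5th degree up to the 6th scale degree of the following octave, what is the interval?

M9

D lydian dominant: D E F# G# A B C.
The 5th degree is A and the 6th scale degree (up an octave) is B.
A up to B spans 9 letter names and 14 semitones — a major ninth.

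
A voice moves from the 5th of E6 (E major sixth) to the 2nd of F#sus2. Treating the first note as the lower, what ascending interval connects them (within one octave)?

M6

The 5th of E6 (E major sixth) is B; the 2nd of F#sus2 is G#.
B up to G# spans 6 letter names and 9 semitones — a major sixth.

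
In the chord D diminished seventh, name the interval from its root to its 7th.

d7

Spelling the chord: D F Ab Cb.
Root = D; 7th = Cb.
D up to Cb is 9 semitones, a whole step narrower than a major seventh, so the interval is diminished.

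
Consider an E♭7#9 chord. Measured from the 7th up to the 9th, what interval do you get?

The chord tones of E♭7#9 are E♭, G, B♭, D♭, F♯.
7th = D♭; 9th = F♯.
3 letter names make it a third; at 5 semitones (a half step wider than major) the quality is augmented.

A3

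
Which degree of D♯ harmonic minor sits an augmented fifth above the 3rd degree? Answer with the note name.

C##

The scale is D♯ E♯ F♯ G♯ A♯ B C𝄪.
The 3rd degree is F♯; an augmented fifth above that is C𝄪 — scale degree 7.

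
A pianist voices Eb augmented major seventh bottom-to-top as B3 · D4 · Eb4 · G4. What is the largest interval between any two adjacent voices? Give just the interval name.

Adjacent intervals: B3→D4 = minor third; D4→Eb4 = minor second; Eb4→G4 = major third.
The largest is Eb4 to G4, a major third (4 semitones).

major third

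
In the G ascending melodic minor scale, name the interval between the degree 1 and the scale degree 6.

G melodic minor: G A Bb C D E F#.
Degree 1 = G; degree 6 = E.
From G to E is 9 semitones, exactly the major sixth.

major sixth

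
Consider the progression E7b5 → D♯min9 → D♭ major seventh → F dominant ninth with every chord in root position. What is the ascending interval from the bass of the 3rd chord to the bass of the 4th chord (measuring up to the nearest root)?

M3

The roots are D♭ and F.
D♭ up to F spans 3 letter names and 4 semitones — a major third.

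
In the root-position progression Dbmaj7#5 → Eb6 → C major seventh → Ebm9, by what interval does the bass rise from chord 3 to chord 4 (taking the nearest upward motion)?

minor third

The roots are C and Eb.
C up to Eb is 3 semitones, a half step narrower than a major third, so the interval is minor.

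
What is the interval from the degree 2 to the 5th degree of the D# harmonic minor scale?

perfect 4th

D# harmonic minor: D# E# F# G# A# B C##.
So we need the interval from E# up to A#.
Counting 4 letters and 5 half steps from E# gives a perfect fourth.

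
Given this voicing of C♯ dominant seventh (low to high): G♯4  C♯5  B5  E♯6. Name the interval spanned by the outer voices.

major 13th

The outer voices are G♯4 and E♯6.
From G♯ to E♯ is 21 semitones, exactly the major thirteenth.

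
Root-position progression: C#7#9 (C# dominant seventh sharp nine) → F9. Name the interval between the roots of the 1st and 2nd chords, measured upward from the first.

d4

The roots are C# and F.
From C# to F: 4 semitones over a fourth = diminished.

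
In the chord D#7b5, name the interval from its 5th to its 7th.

Spelling the chord: D# F## A C#.
That puts A below C#.
A up to C# spans 3 letter names and 4 semitones — a major third.

major third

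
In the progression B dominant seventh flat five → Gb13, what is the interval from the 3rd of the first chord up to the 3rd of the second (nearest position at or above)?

diminished sixth

The 3rd of B dominant seventh flat five is D#; the 3rd of Gb13 is Bb.
From D# to Bb: 7 semitones over a sixth = diminished.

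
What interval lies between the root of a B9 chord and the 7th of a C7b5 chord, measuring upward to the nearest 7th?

diminished 8th

The root of B9 is B; the 7th of C7b5 is Bb.
B up to Bb is 11 semitones, a half step narrower than a perfect octave, so the interval is diminished.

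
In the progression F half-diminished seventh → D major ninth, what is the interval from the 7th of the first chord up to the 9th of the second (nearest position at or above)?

augmented unison

F half-diminished seventh has Eb as its 7th, and D major ninth has E as its 9th.
1 letter names make it a unison; at 1 semitone (a half step wider than perfect) the quality is augmented.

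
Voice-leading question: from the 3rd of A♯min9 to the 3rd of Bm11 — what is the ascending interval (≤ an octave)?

A♯min9 has C♯ as its 3rd, and Bm11 has D as its 3rd.
From C♯ to D: 1 semitone over a second = minor.

minor second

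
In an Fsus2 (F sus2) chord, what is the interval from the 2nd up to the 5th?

F sus2 is spelled F, G, C.
The 2nd is G and the 5th is C.
From G to C is 5 semitones, exactly the perfect fourth.

perfect fourth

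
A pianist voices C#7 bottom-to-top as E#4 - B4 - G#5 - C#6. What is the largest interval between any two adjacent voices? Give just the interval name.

major sixth

Adjacent intervals: E#4→B4 = diminished fifth; B4→G#5 = major sixth; G#5→C#6 = perfect fourth.
The largest is B4 to G#5, a major sixth (9 semitones).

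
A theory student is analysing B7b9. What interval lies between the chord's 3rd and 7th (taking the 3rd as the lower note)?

The chord tones of B7b9 are B D# F# A C.
So we need the interval from D# up to A.
From D# to A: 6 semitones over a fifth = diminished.

diminished 5th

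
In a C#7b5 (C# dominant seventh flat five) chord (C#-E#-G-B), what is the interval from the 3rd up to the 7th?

So we need the interval from E# up to B.
5 letter names make it a fifth; at 6 semitones (a half step narrower than perfect) the quality is diminished.
This 3–7 tritone is the characteristic tension at the heart of the dominant sound.

diminished fifth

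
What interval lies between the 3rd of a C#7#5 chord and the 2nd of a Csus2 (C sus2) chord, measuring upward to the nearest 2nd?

C#7#5 has E# as its 3rd, and Csus2 (C sus2) has D as its 2nd.
From E# to D: 9 semitones over a seventh = diminished.

diminished seventh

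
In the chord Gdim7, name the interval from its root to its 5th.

diminished fifth

Gdim7 is spelled G Bb Db Fb.
The root is G and the 5th is Db.
From G to Db: 6 semitones over a fifth = diminished.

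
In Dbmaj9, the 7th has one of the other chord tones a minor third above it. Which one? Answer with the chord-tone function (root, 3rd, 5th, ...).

9th

Spelling the chord: Db, F, Ab, C, Eb.
The 7th is C. A minor third above C is Eb.
Eb is the chord's 9th.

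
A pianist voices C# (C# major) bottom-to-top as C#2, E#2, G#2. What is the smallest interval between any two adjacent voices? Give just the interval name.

minor third

Adjacent intervals: C#2→E#2 = major third; E#2→G#2 = minor third.
The smallest is E#2 to G#2, a minor third (3 semitones).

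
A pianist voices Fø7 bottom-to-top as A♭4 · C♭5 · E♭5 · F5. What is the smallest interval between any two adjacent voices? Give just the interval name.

Adjacent intervals: A♭4→C♭5 = minor third; C♭5→E♭5 = major third; E♭5→F5 = major second.
The smallest is E♭5 to F5, a major second (2 semitones).

M2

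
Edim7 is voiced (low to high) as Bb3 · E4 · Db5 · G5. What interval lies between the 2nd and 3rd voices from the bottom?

diminished seventh

Those voices are E4 and Db5.
From E to Db: 9 semitones over a seventh = diminished.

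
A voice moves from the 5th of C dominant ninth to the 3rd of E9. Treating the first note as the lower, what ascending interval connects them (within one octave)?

augmented unison

C dominant ninth has G as its 5th, and E9 has G# as its 3rd.
1 letter names make it a unison; at 1 semitone (a half step wider than perfect) the quality is augmented.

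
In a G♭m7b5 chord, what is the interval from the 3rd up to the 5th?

G♭ø7: G♭-B𝄫-D𝄫-F♭.
That puts B𝄫 below D𝄫.
3 letter names make it a third; at 3 semitones (a half step narrower than major) the quality is minor.

m3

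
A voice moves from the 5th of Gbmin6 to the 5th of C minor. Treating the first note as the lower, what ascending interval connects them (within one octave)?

The 5th of Gbmin6 is Db; the 5th of C minor is G.
Db up to G is 6 semitones, a half step wider than a perfect fourth, so the interval is augmented.

A4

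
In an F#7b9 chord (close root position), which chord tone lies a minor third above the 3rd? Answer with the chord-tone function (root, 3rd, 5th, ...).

5th

Spelling the chord: F# A# C# E G.
The 3rd is A#. A minor third above A# is C#.
C# is the chord's 5th.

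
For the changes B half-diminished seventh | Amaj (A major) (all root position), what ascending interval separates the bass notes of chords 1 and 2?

minor seventh

The roots are B and A.
From B to A: 10 semitones over a seventh = minor.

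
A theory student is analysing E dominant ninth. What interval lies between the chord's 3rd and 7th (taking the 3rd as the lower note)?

diminished 5th

Spelling the chord: E–G#–B–D–F#.
The 3rd is G# and the 7th is D.
G# up to D is 6 semitones, a half step narrower than a perfect fifth, so the interval is diminished.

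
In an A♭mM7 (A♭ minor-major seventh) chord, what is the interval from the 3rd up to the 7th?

Spelling the chord: A♭-C♭-E♭-G.
So we need the interval from C♭ up to G.
From C♭ to G: 8 semitones over a fifth = augmented.

augmented fifth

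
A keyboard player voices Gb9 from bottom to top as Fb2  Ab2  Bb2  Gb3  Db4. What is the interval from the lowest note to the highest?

major thirteenth

The outer voices are Fb2 and Db4.
From Fb to Db is 21 semitones, exactly the major thirteenth.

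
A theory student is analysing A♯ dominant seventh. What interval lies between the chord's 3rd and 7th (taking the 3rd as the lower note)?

A♯ dominant seventh: A♯, C𝄪, E♯, G♯.
That puts C𝄪 below G♯.
From C𝄪 to G♯: 6 semitones over a fifth = diminished.

diminished fifth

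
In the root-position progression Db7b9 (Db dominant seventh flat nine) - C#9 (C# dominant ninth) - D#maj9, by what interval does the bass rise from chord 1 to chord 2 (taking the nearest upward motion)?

The roots are Db and C#.
From Db to C#: 12 semitones over a seventh = augmented.

augmented 7th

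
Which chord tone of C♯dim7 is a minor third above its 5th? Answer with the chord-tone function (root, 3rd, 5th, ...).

Spelling the chord: C♯ E G B♭.
The 5th is G. A minor third above G is B♭.
B♭ is the chord's 7th.

7th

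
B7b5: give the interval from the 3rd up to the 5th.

Spelling the chord: B, D♯, F, A.
So we need the interval from D♯ up to F.
3 letter names make it a third; at 2 semitones (a whole step narrower than major) the quality is diminished.

d3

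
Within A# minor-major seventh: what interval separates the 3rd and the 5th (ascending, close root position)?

A#m(maj7) (A# minor-major seventh) is spelled A#–C#–E#–G##.
The 3rd is C# and the 5th is E#.
Counting 3 letters and 4 half steps from C# gives a major third.

major 3rd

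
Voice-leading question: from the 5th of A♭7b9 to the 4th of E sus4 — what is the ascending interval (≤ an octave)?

A♭7b9 has E♭ as its 5th, and E sus4 has A as its 4th.
From E♭ to A: 6 semitones over a fourth = augmented.

augmented fourth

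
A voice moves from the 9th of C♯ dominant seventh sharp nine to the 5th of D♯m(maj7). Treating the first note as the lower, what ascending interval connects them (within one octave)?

The 9th of C♯ dominant seventh sharp nine is D𝄪; the 5th of D♯m(maj7) is A♯.
5 letter names make it a fifth; at 6 semitones (a half step narrower than perfect) the quality is diminished.

diminished fifth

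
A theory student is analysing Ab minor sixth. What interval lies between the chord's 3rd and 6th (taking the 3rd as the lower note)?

Abm6 is spelled Ab Cb Eb F.
3rd = Cb; 6th = F.
4 letter names make it a fourth; at 6 semitones (a half step wider than perfect) the quality is augmented.

augmented fourth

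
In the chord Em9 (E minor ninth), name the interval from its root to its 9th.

major ninth

Spelling the chord: E–G–B–D–F#.
The root is E and the 9th is F#.
E up to F# spans 9 letter names and 14 semitones — a major ninth.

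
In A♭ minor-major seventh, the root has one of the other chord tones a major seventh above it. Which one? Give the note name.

A♭ minor-major seventh: A♭–C♭–E♭–G.
The root is A♭. A major seventh above A♭ is G.
G is the chord's 7th.

G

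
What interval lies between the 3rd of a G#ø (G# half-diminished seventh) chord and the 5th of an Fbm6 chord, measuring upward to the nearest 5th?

The 3rd of G#ø (G# half-diminished seventh) is B; the 5th of Fbm6 is Cb.
B up to Cb is 0 semitones, a whole step narrower than a major second, so the interval is diminished.

diminished second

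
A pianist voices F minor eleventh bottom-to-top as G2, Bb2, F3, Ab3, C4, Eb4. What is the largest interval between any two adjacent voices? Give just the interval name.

Adjacent intervals: G2→Bb2 = minor third; Bb2→F3 = perfect fifth; F3→Ab3 = minor third; Ab3→C4 = major third; C4→Eb4 = minor third.
The largest is Bb2 to F3, a perfect fifth (7 semitones).

perfect 5th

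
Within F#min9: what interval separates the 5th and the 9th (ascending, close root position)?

perfect 5th

The chord tones of F#m9 (F# minor ninth) are F#-A-C#-E-G#.
So we need the interval from C# up to G#.
From C# to G# is 7 semitones, exactly the perfect fifth.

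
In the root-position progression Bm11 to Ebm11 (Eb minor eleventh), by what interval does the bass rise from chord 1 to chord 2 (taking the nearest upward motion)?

The roots are B and Eb.
4 letter names make it a fourth; at 4 semitones (a half step narrower than perfect) the quality is diminished.

diminished fourth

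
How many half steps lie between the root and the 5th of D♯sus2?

Spelling the chord: D♯–E♯–A♯.
D♯ to A♯ is a perfect fifth: 7 semitones.

7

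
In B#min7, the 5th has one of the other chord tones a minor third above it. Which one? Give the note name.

The chord tones of B#min7 (B# minor seventh) are B#, D#, F##, A#.
The 5th is F##. A minor third above F## is A#.
A# is the chord's 7th.

A#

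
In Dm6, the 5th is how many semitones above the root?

7

The chord tones of Dm6 are D-F-A-B.
D to A is a perfect fifth: 7 semitones.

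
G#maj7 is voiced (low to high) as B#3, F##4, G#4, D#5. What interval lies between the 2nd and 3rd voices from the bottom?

Those voices are F##4 and G#4.
2 letter names make it a second; at 1 semitone (a half step narrower than major) the quality is minor.

minor second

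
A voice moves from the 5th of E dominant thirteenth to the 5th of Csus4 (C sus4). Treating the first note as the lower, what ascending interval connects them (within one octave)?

The 5th of E dominant thirteenth is B; the 5th of Csus4 (C sus4) is G.
From B to G: 8 semitones over a sixth = minor.

minor 6th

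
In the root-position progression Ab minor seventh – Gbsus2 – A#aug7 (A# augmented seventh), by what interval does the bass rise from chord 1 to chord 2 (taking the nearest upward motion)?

minor seventh

The roots are Ab and Gb.
From Ab to Gb: 10 semitones over a seventh = minor.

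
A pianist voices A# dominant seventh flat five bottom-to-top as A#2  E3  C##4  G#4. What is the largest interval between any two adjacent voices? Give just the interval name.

Adjacent intervals: A#2→E3 = diminished fifth; E3→C##4 = augmented sixth; C##4→G#4 = diminished fifth.
The largest is E3 to C##4, an augmented sixth (10 semitones).

augmented sixth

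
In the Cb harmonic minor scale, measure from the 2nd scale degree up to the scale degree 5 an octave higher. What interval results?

perfect eleventh

The scale runs Cb Db Ebb Fb Gb Abb Bb.
The 2nd scale degree is Db and the 5th degree (up an octave) is Gb.
Db up to Gb spans 11 letter names and 17 semitones — a perfect eleventh.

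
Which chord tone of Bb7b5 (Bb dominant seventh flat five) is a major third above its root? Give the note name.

The chord tones of Bb7b5 (Bb dominant seventh flat five) are Bb, D, Fb, Ab.
The root is Bb. A major third above Bb is D.
D is the chord's 3rd.

D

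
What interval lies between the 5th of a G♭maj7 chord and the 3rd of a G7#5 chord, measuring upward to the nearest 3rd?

G♭maj7 has D♭ as its 5th, and G7#5 has B as its 3rd.
6 letter names make it a sixth; at 10 semitones (a half step wider than major) the quality is augmented.

augmented sixth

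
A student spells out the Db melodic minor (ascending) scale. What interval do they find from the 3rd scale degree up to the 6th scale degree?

A4

Spelling the Db melodic minor (ascending) scale: Db Eb Fb Gb Ab Bb C.
So we need the interval from Fb up to Bb.
Fb up to Bb is 6 semitones, a half step wider than a perfect fourth, so the interval is augmented.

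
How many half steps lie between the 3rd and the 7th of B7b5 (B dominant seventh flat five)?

6

Spelling the chord: B D# F A.
D# to A is a diminished fifth: 6 semitones.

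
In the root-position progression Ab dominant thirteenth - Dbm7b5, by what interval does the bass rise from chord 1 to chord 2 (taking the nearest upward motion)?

The roots are Ab and Db.
Ab up to Db spans 4 letter names and 5 semitones — a perfect fourth.

perfect 4th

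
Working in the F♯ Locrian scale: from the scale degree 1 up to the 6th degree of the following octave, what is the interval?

minor 13th

Spelling the F♯ Locrian scale: F♯ G A B C D E.
The scale degree 1 is F♯ and the degree 6 (up an octave) is D.
13 letter names make it a thirteenth; at 20 semitones (a half step narrower than major) the quality is minor.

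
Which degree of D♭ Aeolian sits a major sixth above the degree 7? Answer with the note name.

Ab

The scale is D♭ E♭ F♭ G♭ A♭ B𝄫 C♭.
The degree 7 is C♭; a major sixth above that is A♭ — scale degree 5.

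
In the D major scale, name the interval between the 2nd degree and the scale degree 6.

perfect fifth

The scale runs D E F♯ G A B C♯.
That puts E below B.
Counting 5 letters and 7 half steps from E gives a perfect fifth.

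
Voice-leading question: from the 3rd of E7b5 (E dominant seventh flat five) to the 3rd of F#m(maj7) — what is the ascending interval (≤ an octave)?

E7b5 (E dominant seventh flat five) has G# as its 3rd, and F#m(maj7) has A as its 3rd.
G# up to A is 1 semitone, a half step narrower than a major second, so the interval is minor.

minor 2nd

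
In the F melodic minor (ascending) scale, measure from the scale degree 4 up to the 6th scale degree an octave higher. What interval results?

Spelling the F melodic minor (ascending) scale: F G Ab Bb C D E.
The scale degree 4 is Bb and the 6th scale degree (up an octave) is D.
From Bb to D is 16 semitones, exactly the major tenth.

major tenth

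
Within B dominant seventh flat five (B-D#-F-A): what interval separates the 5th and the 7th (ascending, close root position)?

major third

So we need the interval from F up to A.
From F to A is 4 semitones, exactly the major third.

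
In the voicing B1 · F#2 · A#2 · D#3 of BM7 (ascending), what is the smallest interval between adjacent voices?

major 3rd

Adjacent intervals: B1→F#2 = perfect fifth; F#2→A#2 = major third; A#2→D#3 = perfect fourth.
The smallest is F#2 to A#2, a major third (4 semitones).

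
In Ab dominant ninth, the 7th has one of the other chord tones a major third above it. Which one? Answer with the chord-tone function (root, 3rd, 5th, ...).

The chord tones of Ab dominant ninth are Ab–C–Eb–Gb–Bb.
The 7th is Gb. A major third above Gb is Bb.
Bb is the chord's 9th.

9th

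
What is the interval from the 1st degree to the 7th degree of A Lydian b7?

The scale runs A B C♯ D♯ E F♯ G.
1st degree = A; 7th scale degree = G.
A up to G is 10 semitones, a half step narrower than a major seventh, so the interval is minor.

minor seventh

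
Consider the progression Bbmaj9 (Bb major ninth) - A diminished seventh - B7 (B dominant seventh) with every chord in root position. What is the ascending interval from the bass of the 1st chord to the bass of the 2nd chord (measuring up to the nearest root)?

major 7th

The roots are Bb and A.
From Bb to A is 11 semitones, exactly the major seventh.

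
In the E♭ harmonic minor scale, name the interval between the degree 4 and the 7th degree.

The scale runs E♭ F G♭ A♭ B♭ C♭ D.
Degree 4 = A♭; 7th scale degree = D.
A♭ up to D is 6 semitones, a half step wider than a perfect fourth, so the interval is augmented.

augmented fourth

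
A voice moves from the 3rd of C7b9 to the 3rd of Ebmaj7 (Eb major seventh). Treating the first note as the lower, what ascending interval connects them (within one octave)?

The 3rd of C7b9 is E; the 3rd of Ebmaj7 (Eb major seventh) is G.
From E to G: 3 semitones over a third = minor.

minor third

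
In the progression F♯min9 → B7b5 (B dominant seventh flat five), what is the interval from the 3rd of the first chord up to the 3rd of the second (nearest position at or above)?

F♯min9 has A as its 3rd, and B7b5 (B dominant seventh flat five) has D♯ as its 3rd.
4 letter names make it a fourth; at 6 semitones (a half step wider than perfect) the quality is augmented.

augmented 4th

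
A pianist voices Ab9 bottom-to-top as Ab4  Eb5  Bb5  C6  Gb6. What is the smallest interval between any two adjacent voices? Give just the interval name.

Adjacent intervals: Ab4→Eb5 = perfect fifth; Eb5→Bb5 = perfect fifth; Bb5→C6 = major second; C6→Gb6 = diminished fifth.
The smallest is Bb5 to C6, a major second (2 semitones).

major 2nd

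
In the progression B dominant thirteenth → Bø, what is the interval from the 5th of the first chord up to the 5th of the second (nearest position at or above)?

diminished octave

The 5th of B dominant thirteenth is F#; the 5th of Bø is F.
From F# to F: 11 semitones over an octave = diminished.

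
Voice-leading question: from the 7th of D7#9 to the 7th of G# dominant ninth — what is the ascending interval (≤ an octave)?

The 7th of D7#9 is C; the 7th of G# dominant ninth is F#.
4 letter names make it a fourth; at 6 semitones (a half step wider than perfect) the quality is augmented.

augmented 4th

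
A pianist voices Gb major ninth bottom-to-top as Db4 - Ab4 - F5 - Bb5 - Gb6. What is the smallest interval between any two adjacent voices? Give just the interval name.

perfect fourth

Adjacent intervals: Db4→Ab4 = perfect fifth; Ab4→F5 = major sixth; F5→Bb5 = perfect fourth; Bb5→Gb6 = minor sixth.
The smallest is F5 to Bb5, a perfect fourth (5 semitones).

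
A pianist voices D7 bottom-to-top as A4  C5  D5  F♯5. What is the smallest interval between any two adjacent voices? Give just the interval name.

Adjacent intervals: A4→C5 = minor third; C5→D5 = major second; D5→F♯5 = major third.
The smallest is C5 to D5, a major second (2 semitones).

major 2nd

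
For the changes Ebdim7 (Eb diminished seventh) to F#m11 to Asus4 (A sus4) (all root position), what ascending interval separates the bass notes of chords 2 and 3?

minor third

The roots are F# and A.
3 letter names make it a third; at 3 semitones (a half step narrower than major) the quality is minor.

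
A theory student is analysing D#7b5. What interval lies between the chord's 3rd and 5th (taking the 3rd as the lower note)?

The chord tones of D# dominant seventh flat five are D#, F##, A, C#.
3rd = F##; 5th = A.
F## up to A is 2 semitones, a whole step narrower than a major third, so the interval is diminished.

diminished third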